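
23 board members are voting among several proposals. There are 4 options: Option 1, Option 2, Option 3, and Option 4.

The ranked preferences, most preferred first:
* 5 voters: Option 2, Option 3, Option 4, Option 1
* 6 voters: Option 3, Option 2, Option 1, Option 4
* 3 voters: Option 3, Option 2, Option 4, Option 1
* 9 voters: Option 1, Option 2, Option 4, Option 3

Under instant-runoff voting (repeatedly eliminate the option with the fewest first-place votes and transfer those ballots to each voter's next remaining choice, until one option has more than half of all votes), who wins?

Option 3

Round 1: Option 1 9, Option 2 5, Option 3 9, Option 4 0. Option 4 eliminated.
Round 2: Option 1 9, Option 2 5, Option 3 9. Option 2 eliminated.
Round 3: Option 1 9, Option 3 14. Option 3 has a majority (≥12).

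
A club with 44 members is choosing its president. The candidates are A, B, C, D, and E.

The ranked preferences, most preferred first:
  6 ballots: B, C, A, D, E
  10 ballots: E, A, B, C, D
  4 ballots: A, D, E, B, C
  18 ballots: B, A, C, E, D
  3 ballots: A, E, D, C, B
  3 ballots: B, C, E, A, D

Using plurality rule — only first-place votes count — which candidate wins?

First-place votes: A 7, B 27, C 0, D 0, E 10.

B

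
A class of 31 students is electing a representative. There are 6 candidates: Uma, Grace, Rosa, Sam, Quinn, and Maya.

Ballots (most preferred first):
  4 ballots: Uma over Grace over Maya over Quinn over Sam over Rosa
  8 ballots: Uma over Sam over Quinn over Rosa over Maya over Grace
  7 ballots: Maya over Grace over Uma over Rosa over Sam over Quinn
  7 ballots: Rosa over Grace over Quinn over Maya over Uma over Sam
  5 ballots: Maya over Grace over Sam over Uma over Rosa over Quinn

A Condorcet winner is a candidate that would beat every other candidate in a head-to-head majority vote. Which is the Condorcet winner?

Maya

Maya vs Uma: 19–12
Maya vs Grace: 20–11
Maya vs Rosa: 16–15
Maya vs Sam: 23–8
Maya vs Quinn: 16–15
Maya beats every other candidate.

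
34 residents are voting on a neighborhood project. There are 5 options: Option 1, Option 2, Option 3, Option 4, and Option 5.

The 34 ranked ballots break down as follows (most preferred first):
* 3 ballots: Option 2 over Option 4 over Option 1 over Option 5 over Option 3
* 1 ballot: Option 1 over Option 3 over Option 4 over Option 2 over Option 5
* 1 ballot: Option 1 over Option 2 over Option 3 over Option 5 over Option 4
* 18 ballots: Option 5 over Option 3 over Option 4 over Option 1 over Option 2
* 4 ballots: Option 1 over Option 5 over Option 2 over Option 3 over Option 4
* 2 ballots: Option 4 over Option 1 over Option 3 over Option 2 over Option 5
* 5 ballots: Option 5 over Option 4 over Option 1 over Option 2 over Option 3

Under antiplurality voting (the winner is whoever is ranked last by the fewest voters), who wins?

Last-place votes: Option 1 0, Option 2 18, Option 3 8, Option 4 5, Option 5 3.

Option 1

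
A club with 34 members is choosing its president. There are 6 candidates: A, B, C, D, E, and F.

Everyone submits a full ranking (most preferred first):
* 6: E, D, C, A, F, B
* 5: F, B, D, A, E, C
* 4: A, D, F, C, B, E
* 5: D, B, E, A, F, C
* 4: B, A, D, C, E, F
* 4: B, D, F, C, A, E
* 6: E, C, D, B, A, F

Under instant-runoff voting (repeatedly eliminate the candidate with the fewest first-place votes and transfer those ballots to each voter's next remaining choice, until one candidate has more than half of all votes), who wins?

Round 1: A 4, B 8, C 0, D 5, E 12, F 5. C eliminated.
Round 2: A 4, B 8, D 5, E 12, F 5. A eliminated.
Round 3: B 8, D 9, E 12, F 5. F eliminated.
Round 4: B 13, D 9, E 12. D eliminated.
Round 5: B 22, E 12. B has a majority (≥18).

B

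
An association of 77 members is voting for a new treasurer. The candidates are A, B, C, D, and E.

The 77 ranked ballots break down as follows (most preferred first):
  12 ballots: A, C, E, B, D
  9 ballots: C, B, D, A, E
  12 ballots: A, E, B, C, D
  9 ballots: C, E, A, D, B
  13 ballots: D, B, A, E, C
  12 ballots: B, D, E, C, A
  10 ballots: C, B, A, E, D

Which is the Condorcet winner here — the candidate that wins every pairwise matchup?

C vs A: 40–37
C vs B: 40–37
C vs D: 52–25
C vs E: 40–37
C beats every other candidate.

C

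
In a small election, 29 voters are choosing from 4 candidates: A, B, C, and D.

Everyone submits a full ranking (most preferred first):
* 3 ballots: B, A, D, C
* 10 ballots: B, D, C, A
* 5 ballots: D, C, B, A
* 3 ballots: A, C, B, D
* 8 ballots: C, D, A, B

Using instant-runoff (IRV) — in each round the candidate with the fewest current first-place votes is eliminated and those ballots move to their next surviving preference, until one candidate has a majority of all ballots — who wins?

C

Round 1: A 3, B 13, C 8, D 5. A eliminated.
Round 2: B 13, C 11, D 5. D eliminated.
Round 3: B 13, C 16. C has a majority (≥15).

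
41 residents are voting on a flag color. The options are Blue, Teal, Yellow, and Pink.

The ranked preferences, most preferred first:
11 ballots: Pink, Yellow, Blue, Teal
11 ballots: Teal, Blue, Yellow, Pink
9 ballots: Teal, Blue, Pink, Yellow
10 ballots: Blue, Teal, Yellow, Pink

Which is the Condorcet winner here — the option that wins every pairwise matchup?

Blue vs Teal: 21–20
Blue vs Yellow: 30–11
Blue vs Pink: 30–11
Blue beats every other option.

Blue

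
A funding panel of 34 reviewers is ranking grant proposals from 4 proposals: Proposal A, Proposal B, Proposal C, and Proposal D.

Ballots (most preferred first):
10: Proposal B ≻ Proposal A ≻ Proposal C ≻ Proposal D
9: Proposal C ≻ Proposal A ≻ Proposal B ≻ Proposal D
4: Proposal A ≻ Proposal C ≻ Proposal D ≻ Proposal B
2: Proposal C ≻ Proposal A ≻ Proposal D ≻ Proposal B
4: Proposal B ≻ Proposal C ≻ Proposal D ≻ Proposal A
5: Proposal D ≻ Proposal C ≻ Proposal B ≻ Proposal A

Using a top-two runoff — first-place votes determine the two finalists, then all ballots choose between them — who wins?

Round 1 first-place votes: Proposal A 4, Proposal B 14, Proposal C 11, Proposal D 5. Proposal B and Proposal C advance.
Runoff: Proposal B is ranked above Proposal C on 14 ballots, Proposal C above Proposal B on 20.

Proposal C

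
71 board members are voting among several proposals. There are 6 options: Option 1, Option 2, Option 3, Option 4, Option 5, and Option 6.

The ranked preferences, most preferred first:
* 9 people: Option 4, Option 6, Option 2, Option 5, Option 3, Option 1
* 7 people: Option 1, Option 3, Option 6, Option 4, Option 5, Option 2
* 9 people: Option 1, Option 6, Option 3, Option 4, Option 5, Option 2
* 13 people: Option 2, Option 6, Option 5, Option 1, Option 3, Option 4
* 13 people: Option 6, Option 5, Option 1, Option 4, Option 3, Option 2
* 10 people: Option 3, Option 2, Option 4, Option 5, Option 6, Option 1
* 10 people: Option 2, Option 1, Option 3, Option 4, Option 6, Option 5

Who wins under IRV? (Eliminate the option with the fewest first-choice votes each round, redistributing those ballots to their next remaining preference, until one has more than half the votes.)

Round 1: Option 1 16, Option 2 23, Option 3 10, Option 4 9, Option 5 0, Option 6 13. Option 5 eliminated.
Round 2: Option 1 16, Option 2 23, Option 3 10, Option 4 9, Option 6 13. Option 4 eliminated.
Round 3: Option 1 16, Option 2 23, Option 3 10, Option 6 22. Option 3 eliminated.
Round 4: Option 1 16, Option 2 33, Option 6 22. Option 1 eliminated.
Round 5: Option 2 33, Option 6 38. Option 6 has a majority (≥36).

Option 6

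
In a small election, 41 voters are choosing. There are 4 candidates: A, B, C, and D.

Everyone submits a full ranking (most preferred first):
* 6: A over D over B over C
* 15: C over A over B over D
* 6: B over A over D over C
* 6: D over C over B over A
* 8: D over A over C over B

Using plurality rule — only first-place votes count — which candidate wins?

C

First-place votes: A 6, B 6, C 15, D 14.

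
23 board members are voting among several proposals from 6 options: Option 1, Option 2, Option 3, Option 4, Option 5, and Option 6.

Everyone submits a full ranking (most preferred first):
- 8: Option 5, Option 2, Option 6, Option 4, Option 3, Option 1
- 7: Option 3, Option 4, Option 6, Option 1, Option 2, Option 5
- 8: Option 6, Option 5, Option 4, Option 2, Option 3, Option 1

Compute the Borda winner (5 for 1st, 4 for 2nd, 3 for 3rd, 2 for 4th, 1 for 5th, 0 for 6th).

Option 1: 8×0 + 7×2 + 8×0 = 14
Option 2: 8×4 + 7×1 + 8×2 = 55
Option 3: 8×1 + 7×5 + 8×1 = 51
Option 4: 8×2 + 7×4 + 8×3 = 68
Option 5: 8×5 + 7×0 + 8×4 = 72
Option 6: 8×3 + 7×3 + 8×5 = 85

Option 6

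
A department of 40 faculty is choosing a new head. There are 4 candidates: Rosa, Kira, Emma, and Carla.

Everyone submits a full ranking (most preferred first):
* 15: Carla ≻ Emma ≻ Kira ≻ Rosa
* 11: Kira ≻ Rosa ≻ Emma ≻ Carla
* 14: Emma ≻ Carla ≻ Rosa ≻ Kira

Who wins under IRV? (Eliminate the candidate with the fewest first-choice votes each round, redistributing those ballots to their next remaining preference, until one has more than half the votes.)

Round 1: Rosa 0, Kira 11, Emma 14, Carla 15. Rosa eliminated.
Round 2: Kira 11, Emma 14, Carla 15. Kira eliminated.
Round 3: Emma 25, Carla 15. Emma has a majority (≥21).

Emma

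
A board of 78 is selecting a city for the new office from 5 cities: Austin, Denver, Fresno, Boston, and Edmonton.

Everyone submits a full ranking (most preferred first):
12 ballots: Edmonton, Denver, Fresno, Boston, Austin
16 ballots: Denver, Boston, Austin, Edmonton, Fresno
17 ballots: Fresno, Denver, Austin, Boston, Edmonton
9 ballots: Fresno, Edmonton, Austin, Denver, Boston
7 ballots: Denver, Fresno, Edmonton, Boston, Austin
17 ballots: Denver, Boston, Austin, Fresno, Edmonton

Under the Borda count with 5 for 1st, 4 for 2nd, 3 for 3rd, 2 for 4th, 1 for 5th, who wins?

Austin: 12×1 + 16×3 + 17×3 + 9×3 + 7×1 + 17×3 = 196
Denver: 12×4 + 16×5 + 17×4 + 9×2 + 7×5 + 17×5 = 334
Fresno: 12×3 + 16×1 + 17×5 + 9×5 + 7×4 + 17×2 = 244
Boston: 12×2 + 16×4 + 17×2 + 9×1 + 7×2 + 17×4 = 213
Edmonton: 12×5 + 16×2 + 17×1 + 9×4 + 7×3 + 17×1 = 183

Denver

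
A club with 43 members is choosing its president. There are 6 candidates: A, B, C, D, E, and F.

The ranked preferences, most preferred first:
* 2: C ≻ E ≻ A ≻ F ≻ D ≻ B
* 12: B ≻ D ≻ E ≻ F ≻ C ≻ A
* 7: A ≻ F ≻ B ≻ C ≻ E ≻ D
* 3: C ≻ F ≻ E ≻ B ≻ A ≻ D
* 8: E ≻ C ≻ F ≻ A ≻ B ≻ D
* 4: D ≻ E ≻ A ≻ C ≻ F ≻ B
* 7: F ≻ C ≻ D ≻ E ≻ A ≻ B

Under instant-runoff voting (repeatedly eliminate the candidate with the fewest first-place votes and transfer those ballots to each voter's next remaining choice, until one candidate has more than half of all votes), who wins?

E

Round 1: A 7, B 12, C 5, D 4, E 8, F 7. D eliminated.
Round 2: A 7, B 12, C 5, E 12, F 7. C eliminated.
Round 3: A 7, B 12, E 14, F 10. A eliminated.
Round 4: B 12, E 14, F 17. B eliminated.
Round 5: E 26, F 17. E has a majority (≥22).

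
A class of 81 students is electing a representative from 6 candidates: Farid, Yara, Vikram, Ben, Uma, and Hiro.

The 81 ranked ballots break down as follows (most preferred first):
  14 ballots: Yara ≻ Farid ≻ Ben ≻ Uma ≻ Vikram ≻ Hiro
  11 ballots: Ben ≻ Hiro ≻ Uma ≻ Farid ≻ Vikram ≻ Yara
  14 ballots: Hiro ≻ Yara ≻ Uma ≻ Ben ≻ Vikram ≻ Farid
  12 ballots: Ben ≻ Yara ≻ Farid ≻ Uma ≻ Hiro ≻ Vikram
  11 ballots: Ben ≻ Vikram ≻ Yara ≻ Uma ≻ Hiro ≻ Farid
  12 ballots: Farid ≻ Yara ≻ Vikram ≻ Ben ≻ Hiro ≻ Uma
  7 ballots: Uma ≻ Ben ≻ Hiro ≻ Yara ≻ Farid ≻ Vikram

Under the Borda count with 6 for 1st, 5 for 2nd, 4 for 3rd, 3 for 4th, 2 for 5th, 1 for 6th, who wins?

Ben

Farid: 14×5 + 11×3 + 14×1 + 12×4 + 11×1 + 12×6 + 7×2 = 262
Yara: 14×6 + 11×1 + 14×5 + 12×5 + 11×4 + 12×5 + 7×3 = 350
Vikram: 14×2 + 11×2 + 14×2 + 12×1 + 11×5 + 12×4 + 7×1 = 200
Ben: 14×4 + 11×6 + 14×3 + 12×6 + 11×6 + 12×3 + 7×5 = 373
Uma: 14×3 + 11×4 + 14×4 + 12×3 + 11×3 + 12×1 + 7×6 = 265
Hiro: 14×1 + 11×5 + 14×6 + 12×2 + 11×2 + 12×2 + 7×4 = 251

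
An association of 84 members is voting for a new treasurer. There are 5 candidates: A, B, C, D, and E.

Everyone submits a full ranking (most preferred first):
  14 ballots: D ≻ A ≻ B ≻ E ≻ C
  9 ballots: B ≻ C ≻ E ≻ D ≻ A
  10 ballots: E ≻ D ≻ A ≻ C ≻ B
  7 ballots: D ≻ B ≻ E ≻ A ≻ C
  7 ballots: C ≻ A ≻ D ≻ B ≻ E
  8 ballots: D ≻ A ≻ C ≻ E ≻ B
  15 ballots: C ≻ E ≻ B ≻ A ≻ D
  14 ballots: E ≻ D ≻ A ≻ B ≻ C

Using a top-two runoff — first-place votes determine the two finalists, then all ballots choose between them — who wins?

E

Round 1 first-place votes: A 0, B 9, C 22, D 29, E 24. D and E advance.
Runoff: D is ranked above E on 36 ballots, E above D on 48.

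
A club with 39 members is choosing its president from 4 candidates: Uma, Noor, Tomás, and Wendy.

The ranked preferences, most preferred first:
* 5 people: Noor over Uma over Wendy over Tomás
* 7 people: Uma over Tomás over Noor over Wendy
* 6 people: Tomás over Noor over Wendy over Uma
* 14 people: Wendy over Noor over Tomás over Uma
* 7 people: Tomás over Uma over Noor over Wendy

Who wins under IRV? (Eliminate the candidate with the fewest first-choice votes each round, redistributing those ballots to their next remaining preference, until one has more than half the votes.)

Round 1: Uma 7, Noor 5, Tomás 13, Wendy 14. Noor eliminated.
Round 2: Uma 12, Tomás 13, Wendy 14. Uma eliminated.
Round 3: Tomás 20, Wendy 19. Tomás has a majority (≥20).

Tomás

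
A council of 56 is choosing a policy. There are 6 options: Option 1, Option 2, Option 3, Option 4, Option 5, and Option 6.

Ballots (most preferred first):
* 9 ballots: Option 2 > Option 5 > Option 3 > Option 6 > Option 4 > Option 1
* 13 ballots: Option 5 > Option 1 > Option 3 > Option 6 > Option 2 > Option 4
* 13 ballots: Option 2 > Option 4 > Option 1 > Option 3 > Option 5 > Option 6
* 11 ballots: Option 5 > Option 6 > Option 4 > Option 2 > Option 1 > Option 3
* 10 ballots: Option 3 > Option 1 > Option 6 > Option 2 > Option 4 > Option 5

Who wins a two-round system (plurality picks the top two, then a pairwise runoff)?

Round 1 first-place votes: Option 1 0, Option 2 22, Option 3 10, Option 4 0, Option 5 24, Option 6 0. Option 5 and Option 2 advance.
Runoff: Option 5 is ranked above Option 2 on 24 ballots, Option 2 above Option 5 on 32.

Option 2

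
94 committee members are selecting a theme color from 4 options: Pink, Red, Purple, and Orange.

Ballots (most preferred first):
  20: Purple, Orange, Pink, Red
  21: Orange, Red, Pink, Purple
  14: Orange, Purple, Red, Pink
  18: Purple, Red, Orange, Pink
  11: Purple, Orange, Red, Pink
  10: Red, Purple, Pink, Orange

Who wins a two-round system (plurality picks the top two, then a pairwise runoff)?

Round 1 first-place votes: Pink 0, Red 10, Purple 49, Orange 35. Purple and Orange advance.
Runoff: Purple is ranked above Orange on 59 ballots, Orange above Purple on 35.

Purple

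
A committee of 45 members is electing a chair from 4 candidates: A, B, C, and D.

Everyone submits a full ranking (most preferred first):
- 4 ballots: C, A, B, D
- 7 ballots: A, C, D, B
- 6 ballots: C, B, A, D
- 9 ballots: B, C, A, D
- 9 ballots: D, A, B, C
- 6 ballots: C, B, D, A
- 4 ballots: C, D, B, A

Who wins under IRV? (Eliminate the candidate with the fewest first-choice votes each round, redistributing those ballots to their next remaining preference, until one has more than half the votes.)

C

Round 1: A 7, B 9, C 20, D 9. A eliminated.
Round 2: B 9, C 27, D 9. C has a majority (≥23).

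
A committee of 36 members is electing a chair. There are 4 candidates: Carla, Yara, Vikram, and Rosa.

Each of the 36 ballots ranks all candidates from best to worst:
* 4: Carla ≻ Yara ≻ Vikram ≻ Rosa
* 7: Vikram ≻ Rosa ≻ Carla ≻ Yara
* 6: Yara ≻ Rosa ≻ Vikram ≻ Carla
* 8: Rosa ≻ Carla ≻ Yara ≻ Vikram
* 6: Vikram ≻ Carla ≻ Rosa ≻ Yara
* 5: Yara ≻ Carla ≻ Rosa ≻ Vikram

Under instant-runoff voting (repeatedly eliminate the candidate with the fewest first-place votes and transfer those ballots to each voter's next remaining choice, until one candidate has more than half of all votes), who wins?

Round 1: Carla 4, Yara 11, Vikram 13, Rosa 8. Carla eliminated.
Round 2: Yara 15, Vikram 13, Rosa 8. Rosa eliminated.
Round 3: Yara 23, Vikram 13. Yara has a majority (≥19).

Yara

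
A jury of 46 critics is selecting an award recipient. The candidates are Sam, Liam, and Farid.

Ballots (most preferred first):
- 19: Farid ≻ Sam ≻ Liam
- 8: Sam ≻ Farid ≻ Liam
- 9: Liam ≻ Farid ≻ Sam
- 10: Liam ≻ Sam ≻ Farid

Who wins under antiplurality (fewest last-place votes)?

Sam

Last-place votes: Sam 9, Liam 27, Farid 10.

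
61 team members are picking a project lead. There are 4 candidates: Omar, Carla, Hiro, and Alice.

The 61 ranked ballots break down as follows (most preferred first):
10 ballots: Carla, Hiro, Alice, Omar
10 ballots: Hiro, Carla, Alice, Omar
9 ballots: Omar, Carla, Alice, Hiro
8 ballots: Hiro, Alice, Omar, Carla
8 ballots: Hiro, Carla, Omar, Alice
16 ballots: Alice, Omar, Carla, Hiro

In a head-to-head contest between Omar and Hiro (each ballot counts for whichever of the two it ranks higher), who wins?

Omar is ranked above Hiro on 25 ballots; Hiro above Omar on 36.

Hiro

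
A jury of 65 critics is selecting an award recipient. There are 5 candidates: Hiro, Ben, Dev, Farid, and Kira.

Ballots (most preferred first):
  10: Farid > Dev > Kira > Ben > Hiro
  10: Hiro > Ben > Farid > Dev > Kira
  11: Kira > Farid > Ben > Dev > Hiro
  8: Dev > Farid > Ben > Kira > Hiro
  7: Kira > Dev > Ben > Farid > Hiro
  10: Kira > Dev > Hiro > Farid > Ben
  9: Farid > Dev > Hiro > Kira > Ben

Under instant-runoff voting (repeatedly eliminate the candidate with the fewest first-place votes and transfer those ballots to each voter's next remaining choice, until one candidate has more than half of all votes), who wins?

Farid

Round 1: Hiro 10, Ben 0, Dev 8, Farid 19, Kira 28. Ben eliminated.
Round 2: Hiro 10, Dev 8, Farid 19, Kira 28. Dev eliminated.
Round 3: Hiro 10, Farid 27, Kira 28. Hiro eliminated.
Round 4: Farid 37, Kira 28. Farid has a majority (≥33).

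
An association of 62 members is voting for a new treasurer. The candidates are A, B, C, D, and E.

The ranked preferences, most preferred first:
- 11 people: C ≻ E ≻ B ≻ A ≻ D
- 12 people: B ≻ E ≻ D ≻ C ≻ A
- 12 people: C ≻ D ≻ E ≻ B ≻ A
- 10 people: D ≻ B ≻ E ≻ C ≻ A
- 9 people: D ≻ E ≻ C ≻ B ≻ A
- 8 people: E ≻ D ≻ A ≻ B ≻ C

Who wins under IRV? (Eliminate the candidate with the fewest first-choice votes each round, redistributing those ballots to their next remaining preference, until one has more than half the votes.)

D

Round 1: A 0, B 12, C 23, D 19, E 8. A eliminated.
Round 2: B 12, C 23, D 19, E 8. E eliminated.
Round 3: B 12, C 23, D 27. B eliminated.
Round 4: C 23, D 39. D has a majority (≥32).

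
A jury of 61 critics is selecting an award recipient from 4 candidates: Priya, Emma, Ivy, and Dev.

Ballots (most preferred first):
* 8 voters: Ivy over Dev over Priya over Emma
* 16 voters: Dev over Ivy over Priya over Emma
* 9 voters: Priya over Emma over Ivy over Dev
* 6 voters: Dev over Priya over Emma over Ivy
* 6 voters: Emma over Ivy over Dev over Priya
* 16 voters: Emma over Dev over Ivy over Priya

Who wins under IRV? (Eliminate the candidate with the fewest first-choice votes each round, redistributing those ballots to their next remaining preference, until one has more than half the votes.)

Round 1: Priya 9, Emma 22, Ivy 8, Dev 22. Ivy eliminated.
Round 2: Priya 9, Emma 22, Dev 30. Priya eliminated.
Round 3: Emma 31, Dev 30. Emma has a majority (≥31).

Emma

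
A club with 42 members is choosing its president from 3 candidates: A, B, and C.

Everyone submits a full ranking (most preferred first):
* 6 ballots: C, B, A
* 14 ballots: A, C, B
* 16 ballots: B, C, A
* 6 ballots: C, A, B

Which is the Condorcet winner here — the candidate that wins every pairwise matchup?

C vs A: 28–14
C vs B: 26–16
C beats every other candidate.

C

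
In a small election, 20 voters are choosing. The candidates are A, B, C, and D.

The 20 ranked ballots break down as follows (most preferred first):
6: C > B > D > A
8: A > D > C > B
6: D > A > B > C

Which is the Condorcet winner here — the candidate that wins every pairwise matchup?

D vs A: 12–8
D vs B: 14–6
D vs C: 14–6
D beats every other candidate.

D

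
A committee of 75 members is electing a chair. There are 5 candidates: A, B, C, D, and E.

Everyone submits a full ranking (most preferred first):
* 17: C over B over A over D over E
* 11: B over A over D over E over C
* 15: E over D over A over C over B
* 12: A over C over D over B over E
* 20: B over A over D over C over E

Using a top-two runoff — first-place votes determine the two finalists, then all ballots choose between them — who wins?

Round 1 first-place votes: A 12, B 31, C 17, D 0, E 15. B and C advance.
Runoff: B is ranked above C on 31 ballots, C above B on 44.

C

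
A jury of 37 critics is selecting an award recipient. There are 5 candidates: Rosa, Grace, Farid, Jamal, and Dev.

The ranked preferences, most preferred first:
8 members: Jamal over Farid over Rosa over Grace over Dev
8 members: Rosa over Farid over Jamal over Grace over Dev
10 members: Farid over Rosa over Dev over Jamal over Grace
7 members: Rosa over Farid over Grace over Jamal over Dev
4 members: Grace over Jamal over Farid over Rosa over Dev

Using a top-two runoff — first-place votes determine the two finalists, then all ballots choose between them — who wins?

Farid

Round 1 first-place votes: Rosa 15, Grace 4, Farid 10, Jamal 8, Dev 0. Rosa and Farid advance.
Runoff: Rosa is ranked above Farid on 15 ballots, Farid above Rosa on 22.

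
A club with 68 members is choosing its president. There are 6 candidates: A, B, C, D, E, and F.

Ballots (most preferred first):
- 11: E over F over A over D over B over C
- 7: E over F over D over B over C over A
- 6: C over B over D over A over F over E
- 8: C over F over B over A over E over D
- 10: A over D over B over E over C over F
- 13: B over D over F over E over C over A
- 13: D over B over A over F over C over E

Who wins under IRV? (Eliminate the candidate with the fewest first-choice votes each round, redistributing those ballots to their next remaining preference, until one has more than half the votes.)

D

Round 1: A 10, B 13, C 14, D 13, E 18, F 0. F eliminated.
Round 2: A 10, B 13, C 14, D 13, E 18. A eliminated.
Round 3: B 13, C 14, D 23, E 18. B eliminated.
Round 4: C 14, D 36, E 18. D has a majority (≥35).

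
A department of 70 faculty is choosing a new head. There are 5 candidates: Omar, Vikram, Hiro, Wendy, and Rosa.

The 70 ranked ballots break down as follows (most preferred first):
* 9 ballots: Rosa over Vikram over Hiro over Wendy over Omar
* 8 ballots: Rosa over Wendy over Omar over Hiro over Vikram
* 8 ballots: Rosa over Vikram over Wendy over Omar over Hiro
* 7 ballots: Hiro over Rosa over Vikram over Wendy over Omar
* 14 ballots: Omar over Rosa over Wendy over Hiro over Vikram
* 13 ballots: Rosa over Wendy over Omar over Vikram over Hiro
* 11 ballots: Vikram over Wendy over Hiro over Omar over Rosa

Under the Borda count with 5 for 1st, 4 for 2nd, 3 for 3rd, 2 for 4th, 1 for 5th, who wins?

Rosa

Omar: 9×1 + 8×3 + 8×2 + 7×1 + 14×5 + 13×3 + 11×2 = 187
Vikram: 9×4 + 8×1 + 8×4 + 7×3 + 14×1 + 13×2 + 11×5 = 192
Hiro: 9×3 + 8×2 + 8×1 + 7×5 + 14×2 + 13×1 + 11×3 = 160
Wendy: 9×2 + 8×4 + 8×3 + 7×2 + 14×3 + 13×4 + 11×4 = 226
Rosa: 9×5 + 8×5 + 8×5 + 7×4 + 14×4 + 13×5 + 11×1 = 285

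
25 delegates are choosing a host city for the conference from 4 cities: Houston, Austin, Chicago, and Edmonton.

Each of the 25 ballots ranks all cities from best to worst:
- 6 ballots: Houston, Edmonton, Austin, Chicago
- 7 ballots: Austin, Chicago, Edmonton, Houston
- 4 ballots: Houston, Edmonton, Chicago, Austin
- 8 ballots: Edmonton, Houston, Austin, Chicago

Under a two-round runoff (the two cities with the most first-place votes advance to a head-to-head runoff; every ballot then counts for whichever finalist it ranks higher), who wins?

Edmonton

Round 1 first-place votes: Houston 10, Austin 7, Chicago 0, Edmonton 8. Houston and Edmonton advance.
Runoff: Houston is ranked above Edmonton on 10 ballots, Edmonton above Houston on 15.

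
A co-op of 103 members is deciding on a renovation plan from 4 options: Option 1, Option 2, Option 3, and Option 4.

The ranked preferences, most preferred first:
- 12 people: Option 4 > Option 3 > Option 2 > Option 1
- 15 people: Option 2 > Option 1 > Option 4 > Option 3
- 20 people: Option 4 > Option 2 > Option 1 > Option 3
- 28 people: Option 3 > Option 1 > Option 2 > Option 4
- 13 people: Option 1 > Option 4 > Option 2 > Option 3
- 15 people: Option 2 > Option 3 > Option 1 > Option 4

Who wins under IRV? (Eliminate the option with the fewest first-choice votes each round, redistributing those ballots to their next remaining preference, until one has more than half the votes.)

Round 1: Option 1 13, Option 2 30, Option 3 28, Option 4 32. Option 1 eliminated.
Round 2: Option 2 30, Option 3 28, Option 4 45. Option 3 eliminated.
Round 3: Option 2 58, Option 4 45. Option 2 has a majority (≥52).

Option 2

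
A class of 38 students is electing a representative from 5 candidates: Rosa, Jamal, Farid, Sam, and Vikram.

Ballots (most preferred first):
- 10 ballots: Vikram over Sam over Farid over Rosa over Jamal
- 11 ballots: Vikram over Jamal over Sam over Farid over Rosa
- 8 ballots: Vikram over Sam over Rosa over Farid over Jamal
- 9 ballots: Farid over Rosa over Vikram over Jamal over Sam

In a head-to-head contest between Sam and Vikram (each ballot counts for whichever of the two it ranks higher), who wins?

Sam is ranked above Vikram on 0 ballots; Vikram above Sam on 38.

Vikram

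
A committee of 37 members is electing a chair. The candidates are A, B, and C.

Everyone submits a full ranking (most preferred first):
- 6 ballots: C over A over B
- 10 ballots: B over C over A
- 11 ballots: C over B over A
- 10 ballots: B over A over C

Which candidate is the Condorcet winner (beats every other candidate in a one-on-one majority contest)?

B

B vs A: 31–6
B vs C: 20–17
B beats every other candidate.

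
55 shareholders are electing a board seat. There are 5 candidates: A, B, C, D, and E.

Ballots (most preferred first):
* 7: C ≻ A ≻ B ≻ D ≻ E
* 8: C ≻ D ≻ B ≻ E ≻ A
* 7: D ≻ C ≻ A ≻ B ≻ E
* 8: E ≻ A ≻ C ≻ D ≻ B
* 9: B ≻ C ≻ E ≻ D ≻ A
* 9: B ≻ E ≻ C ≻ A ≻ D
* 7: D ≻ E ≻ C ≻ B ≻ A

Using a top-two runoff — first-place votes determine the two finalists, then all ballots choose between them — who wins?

C

Round 1 first-place votes: A 0, B 18, C 15, D 14, E 8. B and C advance.
Runoff: B is ranked above C on 18 ballots, C above B on 37.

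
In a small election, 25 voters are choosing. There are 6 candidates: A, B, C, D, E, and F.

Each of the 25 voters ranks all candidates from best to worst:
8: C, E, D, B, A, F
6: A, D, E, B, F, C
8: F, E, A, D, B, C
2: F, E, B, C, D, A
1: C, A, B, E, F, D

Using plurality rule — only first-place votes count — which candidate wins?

First-place votes: A 6, B 0, C 9, D 0, E 0, F 10.

F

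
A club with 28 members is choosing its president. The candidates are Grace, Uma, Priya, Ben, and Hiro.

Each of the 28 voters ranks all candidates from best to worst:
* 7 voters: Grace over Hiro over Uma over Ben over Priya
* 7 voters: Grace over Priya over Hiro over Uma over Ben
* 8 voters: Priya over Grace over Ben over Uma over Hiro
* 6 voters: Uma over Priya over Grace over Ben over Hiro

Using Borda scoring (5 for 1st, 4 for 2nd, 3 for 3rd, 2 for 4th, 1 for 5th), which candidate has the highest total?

Grace

Grace: 7×5 + 7×5 + 8×4 + 6×3 = 120
Uma: 7×3 + 7×2 + 8×2 + 6×5 = 81
Priya: 7×1 + 7×4 + 8×5 + 6×4 = 99
Ben: 7×2 + 7×1 + 8×3 + 6×2 = 57
Hiro: 7×4 + 7×3 + 8×1 + 6×1 = 63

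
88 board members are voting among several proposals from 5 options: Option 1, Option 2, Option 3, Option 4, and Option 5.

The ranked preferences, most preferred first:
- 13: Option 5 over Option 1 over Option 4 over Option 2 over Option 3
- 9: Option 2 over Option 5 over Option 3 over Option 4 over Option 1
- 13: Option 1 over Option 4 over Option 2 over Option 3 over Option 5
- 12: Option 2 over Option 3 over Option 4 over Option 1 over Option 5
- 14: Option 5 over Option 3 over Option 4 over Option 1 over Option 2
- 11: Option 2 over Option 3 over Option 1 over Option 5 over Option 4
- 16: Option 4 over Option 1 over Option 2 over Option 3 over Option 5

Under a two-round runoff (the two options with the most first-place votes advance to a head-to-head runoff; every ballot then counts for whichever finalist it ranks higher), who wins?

Option 2

Round 1 first-place votes: Option 1 13, Option 2 32, Option 3 0, Option 4 16, Option 5 27. Option 2 and Option 5 advance.
Runoff: Option 2 is ranked above Option 5 on 61 ballots, Option 5 above Option 2 on 27.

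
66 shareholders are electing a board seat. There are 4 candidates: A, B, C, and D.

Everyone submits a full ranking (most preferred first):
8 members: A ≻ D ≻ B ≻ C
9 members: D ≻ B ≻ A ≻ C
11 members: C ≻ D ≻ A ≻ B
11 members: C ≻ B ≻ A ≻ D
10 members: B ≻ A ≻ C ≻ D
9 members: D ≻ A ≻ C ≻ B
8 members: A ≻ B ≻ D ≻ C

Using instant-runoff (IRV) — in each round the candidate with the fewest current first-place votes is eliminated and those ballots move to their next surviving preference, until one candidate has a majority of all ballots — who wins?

A

Round 1: A 16, B 10, C 22, D 18. B eliminated.
Round 2: A 26, C 22, D 18. D eliminated.
Round 3: A 44, C 22. A has a majority (≥34).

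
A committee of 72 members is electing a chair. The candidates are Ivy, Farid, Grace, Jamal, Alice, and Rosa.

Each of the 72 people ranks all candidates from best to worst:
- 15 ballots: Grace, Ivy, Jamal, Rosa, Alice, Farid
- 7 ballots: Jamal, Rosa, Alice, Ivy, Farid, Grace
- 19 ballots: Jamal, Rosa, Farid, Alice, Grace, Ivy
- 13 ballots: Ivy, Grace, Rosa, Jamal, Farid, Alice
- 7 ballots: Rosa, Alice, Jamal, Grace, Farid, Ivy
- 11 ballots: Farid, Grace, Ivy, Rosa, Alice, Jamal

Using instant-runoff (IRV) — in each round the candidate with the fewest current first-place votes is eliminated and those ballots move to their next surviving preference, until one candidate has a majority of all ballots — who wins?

Grace

Round 1: Ivy 13, Farid 11, Grace 15, Jamal 26, Alice 0, Rosa 7. Alice eliminated.
Round 2: Ivy 13, Farid 11, Grace 15, Jamal 26, Rosa 7. Rosa eliminated.
Round 3: Ivy 13, Farid 11, Grace 15, Jamal 33. Farid eliminated.
Round 4: Ivy 13, Grace 26, Jamal 33. Ivy eliminated.
Round 5: Grace 39, Jamal 33. Grace has a majority (≥37).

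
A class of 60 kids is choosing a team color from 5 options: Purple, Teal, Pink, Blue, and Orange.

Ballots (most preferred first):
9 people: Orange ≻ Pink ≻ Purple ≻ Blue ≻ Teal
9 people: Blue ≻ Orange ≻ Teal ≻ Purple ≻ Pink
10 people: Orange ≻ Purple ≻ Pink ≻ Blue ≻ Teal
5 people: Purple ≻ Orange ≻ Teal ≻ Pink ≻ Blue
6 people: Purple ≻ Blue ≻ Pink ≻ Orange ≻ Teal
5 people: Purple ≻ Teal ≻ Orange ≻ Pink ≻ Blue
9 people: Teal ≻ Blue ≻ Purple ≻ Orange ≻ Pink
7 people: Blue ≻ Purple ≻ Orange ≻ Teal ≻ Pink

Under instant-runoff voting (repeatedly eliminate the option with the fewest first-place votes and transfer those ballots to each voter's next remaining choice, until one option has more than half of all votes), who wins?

Blue

Round 1: Purple 16, Teal 9, Pink 0, Blue 16, Orange 19. Pink eliminated.
Round 2: Purple 16, Teal 9, Blue 16, Orange 19. Teal eliminated.
Round 3: Purple 16, Blue 25, Orange 19. Purple eliminated.
Round 4: Blue 31, Orange 29. Blue has a majority (≥31).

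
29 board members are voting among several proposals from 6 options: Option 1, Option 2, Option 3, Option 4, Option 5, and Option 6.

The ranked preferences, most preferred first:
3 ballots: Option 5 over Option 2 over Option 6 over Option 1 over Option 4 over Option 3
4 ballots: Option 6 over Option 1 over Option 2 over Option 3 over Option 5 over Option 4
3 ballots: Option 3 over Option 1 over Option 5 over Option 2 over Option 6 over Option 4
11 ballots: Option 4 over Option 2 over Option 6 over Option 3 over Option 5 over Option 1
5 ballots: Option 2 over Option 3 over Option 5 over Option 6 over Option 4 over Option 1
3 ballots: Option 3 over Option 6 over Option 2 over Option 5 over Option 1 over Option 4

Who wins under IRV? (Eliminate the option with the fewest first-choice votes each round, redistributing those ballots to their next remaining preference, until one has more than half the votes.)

Option 2

Round 1: Option 1 0, Option 2 5, Option 3 6, Option 4 11, Option 5 3, Option 6 4. Option 1 eliminated.
Round 2: Option 2 5, Option 3 6, Option 4 11, Option 5 3, Option 6 4. Option 5 eliminated.
Round 3: Option 2 8, Option 3 6, Option 4 11, Option 6 4. Option 6 eliminated.
Round 4: Option 2 12, Option 3 6, Option 4 11. Option 3 eliminated.
Round 5: Option 2 18, Option 4 11. Option 2 has a majority (≥15).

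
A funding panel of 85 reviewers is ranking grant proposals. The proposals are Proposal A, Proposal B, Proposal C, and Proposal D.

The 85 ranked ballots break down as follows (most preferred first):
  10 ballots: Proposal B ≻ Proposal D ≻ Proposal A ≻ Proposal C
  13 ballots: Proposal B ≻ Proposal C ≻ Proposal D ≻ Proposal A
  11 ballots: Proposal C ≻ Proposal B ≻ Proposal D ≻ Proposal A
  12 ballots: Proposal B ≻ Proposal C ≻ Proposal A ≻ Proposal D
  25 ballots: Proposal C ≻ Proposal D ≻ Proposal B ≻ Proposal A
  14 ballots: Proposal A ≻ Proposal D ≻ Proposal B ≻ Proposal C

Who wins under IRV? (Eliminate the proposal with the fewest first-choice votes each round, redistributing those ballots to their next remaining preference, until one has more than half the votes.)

Proposal B

Round 1: Proposal A 14, Proposal B 35, Proposal C 36, Proposal D 0. Proposal D eliminated.
Round 2: Proposal A 14, Proposal B 35, Proposal C 36. Proposal A eliminated.
Round 3: Proposal B 49, Proposal C 36. Proposal B has a majority (≥43).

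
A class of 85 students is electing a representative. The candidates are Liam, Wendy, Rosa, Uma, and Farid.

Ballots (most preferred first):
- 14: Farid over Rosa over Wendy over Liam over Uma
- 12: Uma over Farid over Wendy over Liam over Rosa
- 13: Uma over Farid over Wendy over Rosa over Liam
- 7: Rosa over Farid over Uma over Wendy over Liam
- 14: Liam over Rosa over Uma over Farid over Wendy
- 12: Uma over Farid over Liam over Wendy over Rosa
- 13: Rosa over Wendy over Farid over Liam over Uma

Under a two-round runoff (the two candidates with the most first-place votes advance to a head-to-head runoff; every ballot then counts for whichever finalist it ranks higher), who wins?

Rosa

Round 1 first-place votes: Liam 14, Wendy 0, Rosa 20, Uma 37, Farid 14. Uma and Rosa advance.
Runoff: Uma is ranked above Rosa on 37 ballots, Rosa above Uma on 48.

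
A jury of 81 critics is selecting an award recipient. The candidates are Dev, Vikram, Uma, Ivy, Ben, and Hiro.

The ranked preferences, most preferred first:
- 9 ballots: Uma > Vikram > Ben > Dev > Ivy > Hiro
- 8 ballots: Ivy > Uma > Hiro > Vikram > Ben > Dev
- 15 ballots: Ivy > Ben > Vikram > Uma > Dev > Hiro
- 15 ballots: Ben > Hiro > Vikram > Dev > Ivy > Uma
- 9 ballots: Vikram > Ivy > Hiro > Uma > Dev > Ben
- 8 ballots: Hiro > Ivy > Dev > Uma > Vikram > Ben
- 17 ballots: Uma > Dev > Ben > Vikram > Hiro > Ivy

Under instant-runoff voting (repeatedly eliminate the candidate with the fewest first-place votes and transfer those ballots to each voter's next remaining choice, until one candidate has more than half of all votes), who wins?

Ivy

Round 1: Dev 0, Vikram 9, Uma 26, Ivy 23, Ben 15, Hiro 8. Dev eliminated.
Round 2: Vikram 9, Uma 26, Ivy 23, Ben 15, Hiro 8. Hiro eliminated.
Round 3: Vikram 9, Uma 26, Ivy 31, Ben 15. Vikram eliminated.
Round 4: Uma 26, Ivy 40, Ben 15. Ben eliminated.
Round 5: Uma 26, Ivy 55. Ivy has a majority (≥41).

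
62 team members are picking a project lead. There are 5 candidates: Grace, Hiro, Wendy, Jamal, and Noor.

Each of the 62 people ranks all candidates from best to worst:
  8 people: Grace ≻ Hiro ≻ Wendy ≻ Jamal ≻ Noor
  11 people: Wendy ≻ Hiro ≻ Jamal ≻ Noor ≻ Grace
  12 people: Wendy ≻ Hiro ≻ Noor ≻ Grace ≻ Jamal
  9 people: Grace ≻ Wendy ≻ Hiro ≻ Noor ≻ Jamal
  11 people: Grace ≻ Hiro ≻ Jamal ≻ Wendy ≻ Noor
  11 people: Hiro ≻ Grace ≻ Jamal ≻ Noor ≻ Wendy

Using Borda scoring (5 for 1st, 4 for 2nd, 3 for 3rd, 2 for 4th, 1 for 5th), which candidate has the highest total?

Hiro

Grace: 8×5 + 11×1 + 12×2 + 9×5 + 11×5 + 11×4 = 219
Hiro: 8×4 + 11×4 + 12×4 + 9×3 + 11×4 + 11×5 = 250
Wendy: 8×3 + 11×5 + 12×5 + 9×4 + 11×2 + 11×1 = 208
Jamal: 8×2 + 11×3 + 12×1 + 9×1 + 11×3 + 11×3 = 136
Noor: 8×1 + 11×2 + 12×3 + 9×2 + 11×1 + 11×2 = 117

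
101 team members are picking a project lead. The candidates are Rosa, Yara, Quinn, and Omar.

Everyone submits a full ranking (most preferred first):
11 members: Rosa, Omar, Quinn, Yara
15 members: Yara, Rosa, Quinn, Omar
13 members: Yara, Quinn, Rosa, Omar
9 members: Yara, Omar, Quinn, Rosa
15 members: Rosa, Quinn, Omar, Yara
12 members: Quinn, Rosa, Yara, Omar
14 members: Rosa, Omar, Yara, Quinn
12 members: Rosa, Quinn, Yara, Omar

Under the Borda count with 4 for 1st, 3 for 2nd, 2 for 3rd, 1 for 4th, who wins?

Rosa: 11×4 + 15×3 + 13×2 + 9×1 + 15×4 + 12×3 + 14×4 + 12×4 = 324
Yara: 11×1 + 15×4 + 13×4 + 9×4 + 15×1 + 12×2 + 14×2 + 12×2 = 250
Quinn: 11×2 + 15×2 + 13×3 + 9×2 + 15×3 + 12×4 + 14×1 + 12×3 = 252
Omar: 11×3 + 15×1 + 13×1 + 9×3 + 15×2 + 12×1 + 14×3 + 12×1 = 184

Rosa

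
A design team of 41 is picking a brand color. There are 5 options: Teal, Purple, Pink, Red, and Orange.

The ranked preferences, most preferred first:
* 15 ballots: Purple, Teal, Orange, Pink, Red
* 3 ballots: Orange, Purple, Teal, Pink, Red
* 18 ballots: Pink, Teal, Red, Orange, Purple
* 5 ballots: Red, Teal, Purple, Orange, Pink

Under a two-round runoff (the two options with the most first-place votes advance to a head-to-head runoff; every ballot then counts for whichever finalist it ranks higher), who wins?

Purple

Round 1 first-place votes: Teal 0, Purple 15, Pink 18, Red 5, Orange 3. Pink and Purple advance.
Runoff: Pink is ranked above Purple on 18 ballots, Purple above Pink on 23.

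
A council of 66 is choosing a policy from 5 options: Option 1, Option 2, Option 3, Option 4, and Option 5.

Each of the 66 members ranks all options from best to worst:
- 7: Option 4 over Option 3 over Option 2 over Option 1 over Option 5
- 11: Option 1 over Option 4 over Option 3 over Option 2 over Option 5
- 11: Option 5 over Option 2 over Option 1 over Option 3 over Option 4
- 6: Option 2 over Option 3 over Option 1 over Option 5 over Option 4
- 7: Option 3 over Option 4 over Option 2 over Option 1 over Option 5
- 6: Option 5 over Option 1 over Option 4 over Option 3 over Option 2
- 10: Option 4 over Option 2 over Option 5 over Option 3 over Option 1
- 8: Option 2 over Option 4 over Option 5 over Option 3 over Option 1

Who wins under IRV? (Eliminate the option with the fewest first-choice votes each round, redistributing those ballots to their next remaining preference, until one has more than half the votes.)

Round 1: Option 1 11, Option 2 14, Option 3 7, Option 4 17, Option 5 17. Option 3 eliminated.
Round 2: Option 1 11, Option 2 14, Option 4 24, Option 5 17. Option 1 eliminated.
Round 3: Option 2 14, Option 4 35, Option 5 17. Option 4 has a majority (≥34).

Option 4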